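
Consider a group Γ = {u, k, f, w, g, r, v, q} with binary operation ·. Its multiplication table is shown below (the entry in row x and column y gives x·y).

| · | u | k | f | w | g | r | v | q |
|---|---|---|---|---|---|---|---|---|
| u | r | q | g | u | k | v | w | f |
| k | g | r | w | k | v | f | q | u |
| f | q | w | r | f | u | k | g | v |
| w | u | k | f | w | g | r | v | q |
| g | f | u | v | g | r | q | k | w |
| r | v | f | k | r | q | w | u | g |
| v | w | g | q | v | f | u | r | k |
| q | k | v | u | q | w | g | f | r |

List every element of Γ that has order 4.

Identity is w. Compute the order of each non-identity element by repeated multiplication:
  u: u → r → v → w  (order 4)
  k: k → r → f → w  (order 4)
  f: f → r → k → w  (order 4)
  g: g → r → q → w  (order 4)
  r: r → w  (order 2)
  v: v → r → u → w  (order 4)
  q: q → r → g → w  (order 4)
Elements of order 4: {f, g, k, q, u, v}.

{f, g, k, q, u, v}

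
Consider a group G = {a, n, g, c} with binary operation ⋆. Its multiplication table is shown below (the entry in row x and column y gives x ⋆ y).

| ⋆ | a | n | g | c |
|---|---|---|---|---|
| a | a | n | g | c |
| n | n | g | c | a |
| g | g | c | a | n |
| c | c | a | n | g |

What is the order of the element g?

The identity element is a (its row matches the header).
g^1 = g
g^2 = g ⋆ g = a
The first power of g equal to the identity is g^2, so ord(g) = 2.

2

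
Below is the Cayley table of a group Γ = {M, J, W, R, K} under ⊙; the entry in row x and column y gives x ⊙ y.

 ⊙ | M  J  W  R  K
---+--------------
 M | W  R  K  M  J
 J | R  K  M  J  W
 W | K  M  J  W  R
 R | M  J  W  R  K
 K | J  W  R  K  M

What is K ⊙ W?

Read row K, column W: K ⊙ W = R.
(Structurally, Γ here is isomorphic to the cyclic group Z_5.)

R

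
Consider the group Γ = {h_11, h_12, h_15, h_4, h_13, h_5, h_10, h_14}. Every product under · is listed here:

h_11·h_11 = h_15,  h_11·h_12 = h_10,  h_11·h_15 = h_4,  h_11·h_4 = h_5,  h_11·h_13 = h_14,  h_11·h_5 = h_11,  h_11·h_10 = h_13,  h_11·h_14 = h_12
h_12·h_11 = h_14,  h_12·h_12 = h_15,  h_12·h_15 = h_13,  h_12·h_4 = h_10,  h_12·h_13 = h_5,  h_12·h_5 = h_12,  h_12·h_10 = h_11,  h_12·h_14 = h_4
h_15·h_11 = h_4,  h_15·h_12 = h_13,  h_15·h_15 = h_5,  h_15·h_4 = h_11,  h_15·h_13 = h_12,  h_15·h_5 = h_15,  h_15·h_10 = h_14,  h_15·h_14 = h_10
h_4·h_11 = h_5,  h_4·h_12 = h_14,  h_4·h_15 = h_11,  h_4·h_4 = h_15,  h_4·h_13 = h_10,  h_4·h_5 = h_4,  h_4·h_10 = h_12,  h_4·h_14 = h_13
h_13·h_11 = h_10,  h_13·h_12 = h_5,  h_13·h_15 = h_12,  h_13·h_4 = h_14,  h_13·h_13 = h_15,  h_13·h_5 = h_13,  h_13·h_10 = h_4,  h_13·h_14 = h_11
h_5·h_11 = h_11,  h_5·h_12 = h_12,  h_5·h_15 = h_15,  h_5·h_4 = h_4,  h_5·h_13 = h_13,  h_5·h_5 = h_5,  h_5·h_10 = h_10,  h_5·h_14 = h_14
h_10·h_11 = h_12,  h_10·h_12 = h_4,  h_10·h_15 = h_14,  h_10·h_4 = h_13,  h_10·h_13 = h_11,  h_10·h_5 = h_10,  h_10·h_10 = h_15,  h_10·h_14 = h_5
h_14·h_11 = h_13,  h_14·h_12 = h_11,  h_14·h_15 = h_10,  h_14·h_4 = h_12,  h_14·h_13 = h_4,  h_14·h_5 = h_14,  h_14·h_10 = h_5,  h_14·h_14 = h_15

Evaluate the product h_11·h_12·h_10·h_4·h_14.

h_12

h_11·h_12 = h_10
h_10·h_10 = h_15
h_15·h_4 = h_11
h_11·h_14 = h_12
(Structurally, Γ here is isomorphic to the quaternion group Q_8.)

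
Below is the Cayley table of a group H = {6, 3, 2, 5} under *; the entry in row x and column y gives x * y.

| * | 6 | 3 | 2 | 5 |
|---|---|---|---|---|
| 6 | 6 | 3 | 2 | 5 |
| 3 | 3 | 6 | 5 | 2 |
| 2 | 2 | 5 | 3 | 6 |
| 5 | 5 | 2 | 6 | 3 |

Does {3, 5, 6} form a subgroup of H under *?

3 * 5 = 2, which is not in {3, 5, 6}.
The subset is not closed under *, so it is not a subgroup.

No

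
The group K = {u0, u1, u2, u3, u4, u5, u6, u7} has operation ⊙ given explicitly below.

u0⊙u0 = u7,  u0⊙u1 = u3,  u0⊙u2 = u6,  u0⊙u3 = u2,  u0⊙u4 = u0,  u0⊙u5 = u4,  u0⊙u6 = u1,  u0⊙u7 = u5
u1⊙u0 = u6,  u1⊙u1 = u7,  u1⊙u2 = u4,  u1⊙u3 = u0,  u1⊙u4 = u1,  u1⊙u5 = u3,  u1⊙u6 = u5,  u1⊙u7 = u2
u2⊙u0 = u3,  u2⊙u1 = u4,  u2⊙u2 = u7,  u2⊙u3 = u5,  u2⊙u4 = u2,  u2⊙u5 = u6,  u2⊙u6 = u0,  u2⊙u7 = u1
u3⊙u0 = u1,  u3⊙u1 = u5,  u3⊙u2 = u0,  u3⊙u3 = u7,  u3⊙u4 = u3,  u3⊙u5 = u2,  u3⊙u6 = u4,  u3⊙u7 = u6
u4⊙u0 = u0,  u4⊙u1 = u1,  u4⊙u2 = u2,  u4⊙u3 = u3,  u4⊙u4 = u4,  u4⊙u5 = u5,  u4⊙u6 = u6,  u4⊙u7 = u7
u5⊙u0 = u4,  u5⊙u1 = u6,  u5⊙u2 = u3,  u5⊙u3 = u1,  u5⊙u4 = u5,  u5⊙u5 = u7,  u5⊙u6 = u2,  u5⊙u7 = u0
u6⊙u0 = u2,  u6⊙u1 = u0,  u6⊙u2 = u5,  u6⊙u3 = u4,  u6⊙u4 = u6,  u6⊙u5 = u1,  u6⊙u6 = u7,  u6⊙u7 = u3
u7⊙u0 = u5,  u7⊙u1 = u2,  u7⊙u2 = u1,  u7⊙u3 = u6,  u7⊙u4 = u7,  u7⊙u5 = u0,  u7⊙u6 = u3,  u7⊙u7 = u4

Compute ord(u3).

The identity element is u4 (its row matches the header).
u3^1 = u3
u3^2 = u3 ⊙ u3 = u7
u3^3 = u7 ⊙ u3 = u6
u3^4 = u6 ⊙ u3 = u4
The first power of u3 equal to the identity is u3^4, so ord(u3) = 4.

4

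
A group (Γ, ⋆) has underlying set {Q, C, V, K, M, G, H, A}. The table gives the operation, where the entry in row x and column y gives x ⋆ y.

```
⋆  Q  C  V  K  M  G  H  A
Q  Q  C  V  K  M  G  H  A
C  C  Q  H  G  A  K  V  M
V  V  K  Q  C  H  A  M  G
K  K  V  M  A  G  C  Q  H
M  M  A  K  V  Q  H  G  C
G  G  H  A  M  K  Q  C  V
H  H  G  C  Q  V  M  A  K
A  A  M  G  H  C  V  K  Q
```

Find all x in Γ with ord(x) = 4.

Identity is Q. Compute the order of each non-identity element by repeated multiplication:
  C: C → Q  (order 2)
  V: V → Q  (order 2)
  K: K → A → H → Q  (order 4)
  M: M → Q  (order 2)
  G: G → Q  (order 2)
  H: H → A → K → Q  (order 4)
  A: A → Q  (order 2)
Elements of order 4: {H, K}.

{H, K}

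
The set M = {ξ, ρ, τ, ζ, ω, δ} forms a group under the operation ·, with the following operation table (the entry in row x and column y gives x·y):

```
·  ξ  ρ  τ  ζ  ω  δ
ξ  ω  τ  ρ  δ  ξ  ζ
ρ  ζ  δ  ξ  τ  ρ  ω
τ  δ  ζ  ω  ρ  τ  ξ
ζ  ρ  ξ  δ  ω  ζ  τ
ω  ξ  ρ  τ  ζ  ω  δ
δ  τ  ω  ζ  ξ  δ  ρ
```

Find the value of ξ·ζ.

δ

Read row ξ, column ζ: ξ·ζ = δ.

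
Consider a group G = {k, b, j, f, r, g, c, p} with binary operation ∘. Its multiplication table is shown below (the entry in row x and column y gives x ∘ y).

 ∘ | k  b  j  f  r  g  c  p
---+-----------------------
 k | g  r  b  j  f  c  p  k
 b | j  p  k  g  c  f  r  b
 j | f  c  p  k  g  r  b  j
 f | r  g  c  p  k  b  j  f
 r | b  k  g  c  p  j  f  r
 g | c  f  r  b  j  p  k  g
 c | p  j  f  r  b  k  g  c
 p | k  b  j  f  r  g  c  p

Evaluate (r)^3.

r

r^1 = r
r^2 = r ∘ r = p
r^3 = p ∘ r = r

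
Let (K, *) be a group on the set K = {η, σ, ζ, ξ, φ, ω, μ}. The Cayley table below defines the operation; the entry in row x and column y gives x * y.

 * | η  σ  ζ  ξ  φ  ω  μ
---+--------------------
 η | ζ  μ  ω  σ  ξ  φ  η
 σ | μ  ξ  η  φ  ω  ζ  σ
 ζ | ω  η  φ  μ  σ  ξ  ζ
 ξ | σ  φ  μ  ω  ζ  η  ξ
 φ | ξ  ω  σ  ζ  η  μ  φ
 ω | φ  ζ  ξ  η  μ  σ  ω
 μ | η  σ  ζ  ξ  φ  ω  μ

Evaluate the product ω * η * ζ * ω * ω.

ξ

ω * η = φ
φ * ζ = σ
σ * ω = ζ
ζ * ω = ξ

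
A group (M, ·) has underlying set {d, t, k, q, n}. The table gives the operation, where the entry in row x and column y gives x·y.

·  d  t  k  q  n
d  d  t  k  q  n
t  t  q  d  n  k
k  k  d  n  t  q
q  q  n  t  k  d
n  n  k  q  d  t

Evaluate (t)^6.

t

t^1 = t
t^2 = t·t = q
t^3 = q·t = n
t^4 = n·t = k
t^5 = k·t = d
t^6 = d·t = t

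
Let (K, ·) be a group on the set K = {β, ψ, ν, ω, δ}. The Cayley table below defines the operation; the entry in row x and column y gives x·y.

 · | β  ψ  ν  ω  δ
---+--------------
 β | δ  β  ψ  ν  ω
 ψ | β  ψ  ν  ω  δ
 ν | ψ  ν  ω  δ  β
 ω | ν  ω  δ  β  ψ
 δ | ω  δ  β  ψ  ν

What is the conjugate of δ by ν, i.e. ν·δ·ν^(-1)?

δ

The identity is ψ. In row ν, the entry ψ sits in column β, so ν^(-1) = β.
ν·δ = β
β·β = δ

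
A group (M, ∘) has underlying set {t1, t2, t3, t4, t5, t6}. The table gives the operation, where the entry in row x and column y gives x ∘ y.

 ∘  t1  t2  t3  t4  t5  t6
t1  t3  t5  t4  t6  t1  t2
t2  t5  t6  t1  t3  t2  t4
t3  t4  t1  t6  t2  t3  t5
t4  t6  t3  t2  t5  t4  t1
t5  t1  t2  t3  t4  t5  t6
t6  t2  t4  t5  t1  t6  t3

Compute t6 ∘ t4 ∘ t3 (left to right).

t6 ∘ t4 = t1
t1 ∘ t3 = t4

t4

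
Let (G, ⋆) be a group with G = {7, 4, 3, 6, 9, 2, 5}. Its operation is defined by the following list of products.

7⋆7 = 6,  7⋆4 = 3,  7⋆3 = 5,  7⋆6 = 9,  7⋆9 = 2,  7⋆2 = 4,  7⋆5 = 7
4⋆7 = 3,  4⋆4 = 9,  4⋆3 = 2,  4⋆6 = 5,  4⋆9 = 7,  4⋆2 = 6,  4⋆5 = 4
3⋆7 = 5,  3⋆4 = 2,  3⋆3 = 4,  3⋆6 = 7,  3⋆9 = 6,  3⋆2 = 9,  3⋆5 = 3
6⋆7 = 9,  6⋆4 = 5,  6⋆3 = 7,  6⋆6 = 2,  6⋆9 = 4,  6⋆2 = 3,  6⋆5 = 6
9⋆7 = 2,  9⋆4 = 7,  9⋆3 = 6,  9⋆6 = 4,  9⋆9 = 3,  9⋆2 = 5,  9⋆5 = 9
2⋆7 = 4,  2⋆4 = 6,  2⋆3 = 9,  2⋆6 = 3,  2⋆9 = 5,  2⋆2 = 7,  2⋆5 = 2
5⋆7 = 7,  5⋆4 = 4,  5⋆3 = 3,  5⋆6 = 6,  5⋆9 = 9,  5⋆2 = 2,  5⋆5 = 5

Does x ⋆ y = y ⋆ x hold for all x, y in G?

Check whether the table is symmetric across its main diagonal.
Every entry (row x, col y) equals the entry (row y, col x), so G is abelian.
(In fact G ≅ the cyclic group Z_7.)

Yes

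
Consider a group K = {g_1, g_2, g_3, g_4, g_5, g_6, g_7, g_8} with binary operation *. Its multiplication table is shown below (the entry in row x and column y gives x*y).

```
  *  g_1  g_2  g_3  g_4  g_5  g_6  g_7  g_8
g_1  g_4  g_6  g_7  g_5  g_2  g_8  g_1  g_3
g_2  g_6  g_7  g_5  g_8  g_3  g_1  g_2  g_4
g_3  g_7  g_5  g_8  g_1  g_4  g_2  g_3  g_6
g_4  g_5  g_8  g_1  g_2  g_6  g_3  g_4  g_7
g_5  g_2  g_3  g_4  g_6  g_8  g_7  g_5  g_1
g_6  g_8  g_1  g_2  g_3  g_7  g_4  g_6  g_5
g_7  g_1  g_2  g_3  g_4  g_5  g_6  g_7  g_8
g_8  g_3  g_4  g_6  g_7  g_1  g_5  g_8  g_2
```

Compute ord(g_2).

The identity element is g_7 (its row matches the header).
g_2^1 = g_2
g_2^2 = g_2*g_2 = g_7
The first power of g_2 equal to the identity is g_2^2, so ord(g_2) = 2.
(Structurally, K here is isomorphic to the cyclic group Z_8.)

2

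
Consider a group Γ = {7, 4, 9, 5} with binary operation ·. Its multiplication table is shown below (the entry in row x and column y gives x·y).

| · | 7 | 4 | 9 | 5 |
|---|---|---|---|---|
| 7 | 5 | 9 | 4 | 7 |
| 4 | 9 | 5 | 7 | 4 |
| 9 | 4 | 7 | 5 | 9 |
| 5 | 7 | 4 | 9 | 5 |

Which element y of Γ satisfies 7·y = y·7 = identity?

First locate the identity: row 5 matches the header, so 5 is the identity.
Scan row 7 for 5: 7·7 = 5. Hence 7^(-1) = 7.

7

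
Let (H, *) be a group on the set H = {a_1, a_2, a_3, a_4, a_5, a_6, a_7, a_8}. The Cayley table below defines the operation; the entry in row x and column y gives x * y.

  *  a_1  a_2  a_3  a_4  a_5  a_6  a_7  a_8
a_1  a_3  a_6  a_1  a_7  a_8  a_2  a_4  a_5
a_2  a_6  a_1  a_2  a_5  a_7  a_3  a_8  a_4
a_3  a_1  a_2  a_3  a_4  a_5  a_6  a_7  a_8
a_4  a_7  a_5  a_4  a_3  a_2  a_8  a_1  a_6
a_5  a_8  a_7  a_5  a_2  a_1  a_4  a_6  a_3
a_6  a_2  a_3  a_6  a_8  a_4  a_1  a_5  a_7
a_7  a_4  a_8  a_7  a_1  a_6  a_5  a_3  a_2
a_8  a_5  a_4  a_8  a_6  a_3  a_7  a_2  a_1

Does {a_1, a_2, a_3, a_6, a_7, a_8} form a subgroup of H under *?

a_2 * a_8 = a_4, which is not in {a_1, a_2, a_3, a_6, a_7, a_8}.
The subset is not closed under *, so it is not a subgroup.

No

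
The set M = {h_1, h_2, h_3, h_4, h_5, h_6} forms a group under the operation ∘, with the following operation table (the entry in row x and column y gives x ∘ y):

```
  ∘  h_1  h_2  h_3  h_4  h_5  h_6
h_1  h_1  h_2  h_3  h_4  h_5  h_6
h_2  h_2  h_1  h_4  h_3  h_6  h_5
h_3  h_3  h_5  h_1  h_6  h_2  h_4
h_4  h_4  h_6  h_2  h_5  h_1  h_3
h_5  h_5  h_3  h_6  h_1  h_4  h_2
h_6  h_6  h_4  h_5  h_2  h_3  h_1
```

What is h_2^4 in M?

h_2^1 = h_2
h_2^2 = h_2 ∘ h_2 = h_1
h_2^3 = h_1 ∘ h_2 = h_2
h_2^4 = h_2 ∘ h_2 = h_1

h_1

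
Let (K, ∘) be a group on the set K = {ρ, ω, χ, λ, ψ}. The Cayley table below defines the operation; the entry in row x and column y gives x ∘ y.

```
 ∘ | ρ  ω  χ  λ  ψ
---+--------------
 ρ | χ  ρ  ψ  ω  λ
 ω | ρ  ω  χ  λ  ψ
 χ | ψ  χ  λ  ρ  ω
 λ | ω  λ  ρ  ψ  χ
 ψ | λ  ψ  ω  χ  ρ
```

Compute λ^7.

ψ

λ^1 = λ
λ^2 = λ ∘ λ = ψ
λ^3 = ψ ∘ λ = χ
λ^4 = χ ∘ λ = ρ
λ^5 = ρ ∘ λ = ω
λ^6 = ω ∘ λ = λ
λ^7 = λ ∘ λ = ψ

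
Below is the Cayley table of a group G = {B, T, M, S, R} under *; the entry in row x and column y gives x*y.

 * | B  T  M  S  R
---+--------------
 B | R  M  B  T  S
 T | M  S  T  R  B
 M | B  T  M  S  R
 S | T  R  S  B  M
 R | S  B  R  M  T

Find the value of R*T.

Read row R, column T: R*T = B.

B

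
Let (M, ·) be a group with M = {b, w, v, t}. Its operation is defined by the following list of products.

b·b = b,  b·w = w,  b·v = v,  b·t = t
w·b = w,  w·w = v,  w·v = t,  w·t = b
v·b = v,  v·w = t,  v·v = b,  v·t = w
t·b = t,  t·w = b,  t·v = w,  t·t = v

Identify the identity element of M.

b

The identity e satisfies e·x = x for all x, so its row in the table reproduces the column headers.
Row b reads: b, w, v, t — exactly the header order. So b is the identity.
(Structurally, M here is isomorphic to the cyclic group Z_4.)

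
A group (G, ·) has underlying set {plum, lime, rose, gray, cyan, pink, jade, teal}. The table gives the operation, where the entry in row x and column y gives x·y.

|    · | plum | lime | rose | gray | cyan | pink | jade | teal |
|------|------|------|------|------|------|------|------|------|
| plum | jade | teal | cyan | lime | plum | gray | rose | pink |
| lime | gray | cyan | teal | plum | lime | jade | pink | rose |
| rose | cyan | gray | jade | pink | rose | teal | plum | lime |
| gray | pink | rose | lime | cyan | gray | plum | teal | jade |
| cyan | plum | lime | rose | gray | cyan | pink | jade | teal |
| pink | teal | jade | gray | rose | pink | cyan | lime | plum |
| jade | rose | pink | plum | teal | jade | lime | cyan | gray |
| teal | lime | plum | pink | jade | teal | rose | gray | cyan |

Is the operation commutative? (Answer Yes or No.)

No

rose·gray = pink but gray·rose = lime.
Since rose and gray do not commute, G is not abelian.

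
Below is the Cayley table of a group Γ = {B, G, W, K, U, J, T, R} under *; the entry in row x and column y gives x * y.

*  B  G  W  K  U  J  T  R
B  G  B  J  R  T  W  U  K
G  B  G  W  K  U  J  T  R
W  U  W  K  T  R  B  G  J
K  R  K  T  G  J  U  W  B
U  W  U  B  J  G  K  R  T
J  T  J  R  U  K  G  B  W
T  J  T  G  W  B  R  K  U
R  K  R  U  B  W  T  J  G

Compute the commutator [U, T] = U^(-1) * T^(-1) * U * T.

K

Identity is G; from the table U^(-1) = U and T^(-1) = W.
U * W = B
B * U = T
T * T = K
(Structurally, Γ here is isomorphic to the dihedral group D_4.)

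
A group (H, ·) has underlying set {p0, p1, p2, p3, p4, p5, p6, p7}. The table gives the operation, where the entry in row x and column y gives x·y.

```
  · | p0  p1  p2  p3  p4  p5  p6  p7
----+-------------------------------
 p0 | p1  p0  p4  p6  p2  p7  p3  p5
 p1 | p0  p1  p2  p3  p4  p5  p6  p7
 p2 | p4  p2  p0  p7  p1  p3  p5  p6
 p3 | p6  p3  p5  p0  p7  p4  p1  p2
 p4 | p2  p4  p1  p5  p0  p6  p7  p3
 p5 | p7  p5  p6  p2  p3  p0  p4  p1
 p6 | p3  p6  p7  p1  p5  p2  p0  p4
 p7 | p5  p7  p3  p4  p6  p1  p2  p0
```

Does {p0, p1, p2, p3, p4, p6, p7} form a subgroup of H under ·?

No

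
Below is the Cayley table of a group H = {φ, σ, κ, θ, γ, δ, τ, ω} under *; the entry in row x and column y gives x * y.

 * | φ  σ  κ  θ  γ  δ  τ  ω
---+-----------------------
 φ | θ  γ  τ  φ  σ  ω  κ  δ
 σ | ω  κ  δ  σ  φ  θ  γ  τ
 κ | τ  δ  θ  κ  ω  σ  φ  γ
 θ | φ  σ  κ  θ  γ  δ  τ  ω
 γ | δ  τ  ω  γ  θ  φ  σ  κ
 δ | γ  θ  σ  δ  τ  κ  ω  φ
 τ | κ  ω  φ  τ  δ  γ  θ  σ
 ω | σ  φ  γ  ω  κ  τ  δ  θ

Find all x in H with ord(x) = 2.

{γ, κ, τ, φ, ω}

Identity is θ. Compute the order of each non-identity element by repeated multiplication:
  φ: φ → θ  (order 2)
  σ: σ → κ → δ → θ  (order 4)
  κ: κ → θ  (order 2)
  γ: γ → θ  (order 2)
  δ: δ → κ → σ → θ  (order 4)
  τ: τ → θ  (order 2)
  ω: ω → θ  (order 2)
Elements of order 2: {γ, κ, τ, φ, ω}.
(Structurally, H here is isomorphic to the dihedral group D_4.)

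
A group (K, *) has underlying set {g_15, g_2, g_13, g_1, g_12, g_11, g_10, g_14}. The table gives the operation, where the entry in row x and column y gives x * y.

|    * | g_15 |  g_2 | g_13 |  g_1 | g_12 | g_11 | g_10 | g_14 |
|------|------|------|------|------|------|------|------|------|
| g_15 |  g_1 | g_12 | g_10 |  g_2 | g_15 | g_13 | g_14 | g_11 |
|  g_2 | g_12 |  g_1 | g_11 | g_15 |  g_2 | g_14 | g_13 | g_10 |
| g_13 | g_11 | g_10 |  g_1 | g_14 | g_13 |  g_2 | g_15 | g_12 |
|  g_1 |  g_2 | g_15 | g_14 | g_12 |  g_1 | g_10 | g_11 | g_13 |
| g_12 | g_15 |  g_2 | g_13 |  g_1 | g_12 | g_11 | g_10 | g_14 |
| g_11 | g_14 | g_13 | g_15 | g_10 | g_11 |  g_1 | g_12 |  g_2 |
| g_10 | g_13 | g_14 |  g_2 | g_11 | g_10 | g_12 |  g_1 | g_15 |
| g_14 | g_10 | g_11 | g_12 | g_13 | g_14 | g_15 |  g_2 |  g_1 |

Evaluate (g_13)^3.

g_13^1 = g_13
g_13^2 = g_13 * g_13 = g_1
g_13^3 = g_1 * g_13 = g_14

g_14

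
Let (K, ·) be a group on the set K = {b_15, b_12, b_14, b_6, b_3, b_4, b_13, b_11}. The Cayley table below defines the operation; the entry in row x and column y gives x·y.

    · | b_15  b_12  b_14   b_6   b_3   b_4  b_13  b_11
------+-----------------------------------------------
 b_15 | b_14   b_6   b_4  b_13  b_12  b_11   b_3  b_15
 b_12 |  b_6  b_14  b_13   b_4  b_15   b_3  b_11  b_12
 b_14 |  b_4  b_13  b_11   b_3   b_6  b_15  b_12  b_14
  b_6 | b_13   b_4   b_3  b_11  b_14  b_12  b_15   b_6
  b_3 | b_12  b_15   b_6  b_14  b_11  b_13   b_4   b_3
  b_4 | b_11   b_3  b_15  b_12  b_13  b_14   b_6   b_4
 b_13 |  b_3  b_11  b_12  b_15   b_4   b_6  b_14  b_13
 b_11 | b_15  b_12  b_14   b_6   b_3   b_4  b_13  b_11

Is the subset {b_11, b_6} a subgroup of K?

Yes

{b_11, b_6} contains the identity b_11.
Checking products: every product of two elements of {b_11, b_6} (read from the table) lies in {b_11, b_6}, so the set is closed.
In a finite group, a nonempty closed subset is a subgroup. So {b_11, b_6} ≤ K.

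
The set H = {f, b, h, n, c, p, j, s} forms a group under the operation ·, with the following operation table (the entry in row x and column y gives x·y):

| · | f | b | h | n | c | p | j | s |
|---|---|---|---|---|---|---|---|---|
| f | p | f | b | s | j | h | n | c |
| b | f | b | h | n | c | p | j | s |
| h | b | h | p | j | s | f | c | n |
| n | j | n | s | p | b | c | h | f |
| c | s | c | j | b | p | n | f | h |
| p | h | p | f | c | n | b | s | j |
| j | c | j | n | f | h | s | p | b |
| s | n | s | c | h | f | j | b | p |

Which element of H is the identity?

The identity e satisfies e·x = x for all x, so its row in the table reproduces the column headers.
Row b reads: f, b, h, n, c, p, j, s — exactly the header order. So b is the identity.
(Structurally, H here is isomorphic to the quaternion group Q_8.)

b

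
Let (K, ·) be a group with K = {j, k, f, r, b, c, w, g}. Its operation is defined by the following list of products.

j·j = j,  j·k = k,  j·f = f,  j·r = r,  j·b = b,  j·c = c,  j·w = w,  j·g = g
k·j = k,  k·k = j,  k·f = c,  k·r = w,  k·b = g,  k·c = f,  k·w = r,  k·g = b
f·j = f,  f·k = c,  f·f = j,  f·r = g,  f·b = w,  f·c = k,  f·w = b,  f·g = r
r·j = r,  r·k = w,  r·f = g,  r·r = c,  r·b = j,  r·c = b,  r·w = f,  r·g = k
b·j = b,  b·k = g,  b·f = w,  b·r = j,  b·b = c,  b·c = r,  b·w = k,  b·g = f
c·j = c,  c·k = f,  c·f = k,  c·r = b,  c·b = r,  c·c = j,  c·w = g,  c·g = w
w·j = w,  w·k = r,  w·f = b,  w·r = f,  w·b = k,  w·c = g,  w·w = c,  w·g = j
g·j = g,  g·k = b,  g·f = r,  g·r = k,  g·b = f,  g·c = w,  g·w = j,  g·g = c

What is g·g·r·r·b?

g·g = c
c·r = b
b·r = j
j·b = b

b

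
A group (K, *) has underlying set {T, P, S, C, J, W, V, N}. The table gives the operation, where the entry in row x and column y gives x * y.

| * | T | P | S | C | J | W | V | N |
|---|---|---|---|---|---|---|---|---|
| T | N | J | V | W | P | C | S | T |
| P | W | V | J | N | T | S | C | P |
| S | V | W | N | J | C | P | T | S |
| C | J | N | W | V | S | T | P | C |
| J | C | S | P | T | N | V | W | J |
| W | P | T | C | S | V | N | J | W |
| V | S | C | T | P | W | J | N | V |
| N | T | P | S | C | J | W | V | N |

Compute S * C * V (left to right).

W

S * C = J
J * V = W
(Structurally, K here is isomorphic to the dihedral group D_4.)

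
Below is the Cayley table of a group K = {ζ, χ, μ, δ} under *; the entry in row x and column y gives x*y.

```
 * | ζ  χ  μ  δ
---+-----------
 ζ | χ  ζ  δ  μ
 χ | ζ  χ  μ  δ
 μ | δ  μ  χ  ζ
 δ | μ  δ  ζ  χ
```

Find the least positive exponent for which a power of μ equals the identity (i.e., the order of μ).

2

The identity element is χ (its row matches the header).
μ^1 = μ
μ^2 = μ*μ = χ
The first power of μ equal to the identity is μ^2, so ord(μ) = 2.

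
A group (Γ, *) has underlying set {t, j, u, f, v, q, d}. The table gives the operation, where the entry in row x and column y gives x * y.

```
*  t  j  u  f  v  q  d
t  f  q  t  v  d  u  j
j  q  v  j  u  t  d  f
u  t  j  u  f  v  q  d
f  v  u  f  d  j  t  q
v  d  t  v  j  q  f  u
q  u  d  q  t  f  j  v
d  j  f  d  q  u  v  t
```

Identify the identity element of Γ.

u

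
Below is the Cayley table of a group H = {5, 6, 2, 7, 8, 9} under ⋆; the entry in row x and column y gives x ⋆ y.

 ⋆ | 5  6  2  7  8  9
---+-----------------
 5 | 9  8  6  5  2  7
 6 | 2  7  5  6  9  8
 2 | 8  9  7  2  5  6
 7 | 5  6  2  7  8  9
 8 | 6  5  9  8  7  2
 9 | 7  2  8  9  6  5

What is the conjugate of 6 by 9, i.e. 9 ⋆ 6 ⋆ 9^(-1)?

8

The identity is 7. In row 9, the entry 7 sits in column 5, so 9^(-1) = 5.
9 ⋆ 6 = 2
2 ⋆ 5 = 8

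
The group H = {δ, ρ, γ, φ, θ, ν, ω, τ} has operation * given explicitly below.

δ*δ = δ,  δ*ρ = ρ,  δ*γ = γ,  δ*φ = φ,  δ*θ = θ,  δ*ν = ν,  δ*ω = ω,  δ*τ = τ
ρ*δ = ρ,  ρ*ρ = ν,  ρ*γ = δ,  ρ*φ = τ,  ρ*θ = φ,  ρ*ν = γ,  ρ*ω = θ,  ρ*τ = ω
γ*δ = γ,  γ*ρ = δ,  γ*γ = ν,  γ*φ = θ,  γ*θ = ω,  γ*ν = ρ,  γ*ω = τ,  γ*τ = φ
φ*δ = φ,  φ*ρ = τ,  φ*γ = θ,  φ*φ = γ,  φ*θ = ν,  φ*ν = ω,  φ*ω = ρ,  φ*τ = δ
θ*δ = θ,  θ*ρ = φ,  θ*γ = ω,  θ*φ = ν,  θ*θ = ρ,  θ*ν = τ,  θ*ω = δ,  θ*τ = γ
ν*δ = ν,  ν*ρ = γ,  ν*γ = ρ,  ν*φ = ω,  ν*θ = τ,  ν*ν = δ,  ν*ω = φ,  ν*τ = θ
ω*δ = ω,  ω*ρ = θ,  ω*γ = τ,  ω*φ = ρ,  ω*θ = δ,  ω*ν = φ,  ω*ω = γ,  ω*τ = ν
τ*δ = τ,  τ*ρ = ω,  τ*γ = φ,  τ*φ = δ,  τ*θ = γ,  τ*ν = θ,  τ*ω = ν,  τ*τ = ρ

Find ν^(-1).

First locate the identity: row δ matches the header, so δ is the identity.
Scan row ν for δ: ν*ν = δ. Hence ν^(-1) = ν.

ν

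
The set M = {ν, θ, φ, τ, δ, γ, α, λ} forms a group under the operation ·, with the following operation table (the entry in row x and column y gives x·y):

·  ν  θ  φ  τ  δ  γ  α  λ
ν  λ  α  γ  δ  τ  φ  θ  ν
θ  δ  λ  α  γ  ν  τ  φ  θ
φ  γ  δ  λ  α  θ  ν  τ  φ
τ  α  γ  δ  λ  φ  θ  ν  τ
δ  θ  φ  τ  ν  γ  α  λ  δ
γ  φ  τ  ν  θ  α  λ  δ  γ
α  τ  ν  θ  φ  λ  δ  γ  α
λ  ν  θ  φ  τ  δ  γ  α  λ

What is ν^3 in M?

ν^1 = ν
ν^2 = ν·ν = λ
ν^3 = λ·ν = ν

ν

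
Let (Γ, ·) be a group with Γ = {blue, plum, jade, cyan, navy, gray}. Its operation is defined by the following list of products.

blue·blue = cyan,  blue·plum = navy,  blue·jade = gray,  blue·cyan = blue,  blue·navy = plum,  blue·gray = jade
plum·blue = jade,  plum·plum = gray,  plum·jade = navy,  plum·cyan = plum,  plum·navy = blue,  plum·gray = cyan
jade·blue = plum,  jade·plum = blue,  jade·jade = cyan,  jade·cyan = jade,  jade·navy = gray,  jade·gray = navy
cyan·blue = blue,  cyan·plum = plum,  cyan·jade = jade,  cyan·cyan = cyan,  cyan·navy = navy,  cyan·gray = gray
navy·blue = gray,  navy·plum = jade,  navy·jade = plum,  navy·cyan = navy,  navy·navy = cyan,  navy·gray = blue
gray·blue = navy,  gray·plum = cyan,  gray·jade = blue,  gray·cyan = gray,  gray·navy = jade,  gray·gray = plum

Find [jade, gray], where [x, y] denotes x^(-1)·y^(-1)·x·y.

plum

Identity is cyan; from the table jade^(-1) = jade and gray^(-1) = plum.
jade·plum = blue
blue·jade = gray
gray·gray = plum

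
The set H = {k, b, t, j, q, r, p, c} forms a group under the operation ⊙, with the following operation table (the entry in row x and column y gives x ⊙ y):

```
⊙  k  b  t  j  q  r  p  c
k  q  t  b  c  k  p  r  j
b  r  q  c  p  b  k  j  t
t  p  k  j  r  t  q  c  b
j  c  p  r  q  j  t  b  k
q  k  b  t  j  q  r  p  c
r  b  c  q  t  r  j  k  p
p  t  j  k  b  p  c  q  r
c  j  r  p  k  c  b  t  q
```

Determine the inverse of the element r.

First locate the identity: row q matches the header, so q is the identity.
Scan row r for q: r ⊙ t = q. Hence r^(-1) = t.

t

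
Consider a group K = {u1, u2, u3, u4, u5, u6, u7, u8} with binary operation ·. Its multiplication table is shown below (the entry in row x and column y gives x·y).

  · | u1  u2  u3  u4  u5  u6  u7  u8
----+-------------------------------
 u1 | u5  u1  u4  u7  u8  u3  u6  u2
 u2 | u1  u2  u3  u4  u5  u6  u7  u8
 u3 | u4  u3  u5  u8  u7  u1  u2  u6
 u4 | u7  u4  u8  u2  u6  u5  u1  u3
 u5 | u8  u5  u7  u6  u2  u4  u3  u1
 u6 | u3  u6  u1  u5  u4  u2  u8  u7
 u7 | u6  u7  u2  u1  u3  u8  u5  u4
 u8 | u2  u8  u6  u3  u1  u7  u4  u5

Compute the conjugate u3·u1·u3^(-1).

u1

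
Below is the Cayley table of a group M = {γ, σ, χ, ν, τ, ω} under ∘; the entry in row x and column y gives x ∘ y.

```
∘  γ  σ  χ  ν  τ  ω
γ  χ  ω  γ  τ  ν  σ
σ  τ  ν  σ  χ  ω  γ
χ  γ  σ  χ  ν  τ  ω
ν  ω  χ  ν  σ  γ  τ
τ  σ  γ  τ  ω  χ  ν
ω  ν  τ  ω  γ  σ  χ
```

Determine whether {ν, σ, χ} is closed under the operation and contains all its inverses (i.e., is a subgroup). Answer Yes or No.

{ν, σ, χ} contains the identity χ.
Checking products: every product of two elements of {ν, σ, χ} (read from the table) lies in {ν, σ, χ}, so the set is closed.
In a finite group, a nonempty closed subset is a subgroup. So {ν, σ, χ} ≤ M.

Yes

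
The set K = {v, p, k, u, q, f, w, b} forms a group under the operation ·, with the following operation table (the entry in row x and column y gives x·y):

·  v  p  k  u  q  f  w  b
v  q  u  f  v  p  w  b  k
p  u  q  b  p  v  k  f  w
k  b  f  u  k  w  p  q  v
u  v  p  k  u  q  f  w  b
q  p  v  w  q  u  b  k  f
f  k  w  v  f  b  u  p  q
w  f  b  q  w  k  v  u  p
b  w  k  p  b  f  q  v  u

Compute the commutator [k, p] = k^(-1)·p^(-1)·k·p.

q

Identity is u; from the table k^(-1) = k and p^(-1) = v.
k·v = b
b·k = p
p·p = q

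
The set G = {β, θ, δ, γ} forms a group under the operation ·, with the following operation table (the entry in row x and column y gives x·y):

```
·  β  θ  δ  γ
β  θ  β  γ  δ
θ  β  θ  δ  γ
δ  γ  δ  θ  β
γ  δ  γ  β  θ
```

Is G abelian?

Check whether the table is symmetric across its main diagonal.
Every entry (row x, col y) equals the entry (row y, col x), so G is abelian.

Yes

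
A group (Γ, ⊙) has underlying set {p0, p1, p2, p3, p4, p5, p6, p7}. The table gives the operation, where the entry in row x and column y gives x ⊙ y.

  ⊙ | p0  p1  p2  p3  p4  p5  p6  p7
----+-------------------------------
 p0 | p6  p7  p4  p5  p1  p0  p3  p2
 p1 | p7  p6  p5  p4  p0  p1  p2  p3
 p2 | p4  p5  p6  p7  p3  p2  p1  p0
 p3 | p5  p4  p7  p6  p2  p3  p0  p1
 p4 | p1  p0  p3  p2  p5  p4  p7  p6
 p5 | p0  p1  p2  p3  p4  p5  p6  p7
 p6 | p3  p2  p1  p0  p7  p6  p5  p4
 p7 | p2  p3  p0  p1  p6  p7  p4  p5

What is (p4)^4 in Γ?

p5

p4^1 = p4
p4^2 = p4 ⊙ p4 = p5
p4^3 = p5 ⊙ p4 = p4
p4^4 = p4 ⊙ p4 = p5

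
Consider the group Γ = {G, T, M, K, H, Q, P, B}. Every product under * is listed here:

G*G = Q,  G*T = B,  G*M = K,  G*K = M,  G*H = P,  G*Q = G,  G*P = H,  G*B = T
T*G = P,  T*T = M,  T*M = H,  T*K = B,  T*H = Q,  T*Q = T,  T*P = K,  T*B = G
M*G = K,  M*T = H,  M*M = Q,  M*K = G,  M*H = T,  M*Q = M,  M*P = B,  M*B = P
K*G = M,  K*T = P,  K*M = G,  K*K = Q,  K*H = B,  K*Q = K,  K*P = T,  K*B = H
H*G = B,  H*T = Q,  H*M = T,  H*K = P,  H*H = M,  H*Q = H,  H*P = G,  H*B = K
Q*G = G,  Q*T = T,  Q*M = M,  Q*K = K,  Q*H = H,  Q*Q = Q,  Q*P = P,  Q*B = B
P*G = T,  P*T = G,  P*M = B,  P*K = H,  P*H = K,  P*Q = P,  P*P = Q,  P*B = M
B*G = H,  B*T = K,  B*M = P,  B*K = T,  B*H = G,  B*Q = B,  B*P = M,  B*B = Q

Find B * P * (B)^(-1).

P

The identity is Q. In row B, the entry Q sits in column B, so B^(-1) = B.
B * P = M
M * B = P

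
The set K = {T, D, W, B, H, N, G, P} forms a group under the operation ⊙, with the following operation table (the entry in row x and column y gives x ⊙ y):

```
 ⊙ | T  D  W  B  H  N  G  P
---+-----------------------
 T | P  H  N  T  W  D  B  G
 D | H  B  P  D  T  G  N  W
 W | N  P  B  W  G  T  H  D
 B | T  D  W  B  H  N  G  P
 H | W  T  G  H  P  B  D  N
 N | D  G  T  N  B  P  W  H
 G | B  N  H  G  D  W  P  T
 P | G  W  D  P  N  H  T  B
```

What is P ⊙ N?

H

Read row P, column N: P ⊙ N = H.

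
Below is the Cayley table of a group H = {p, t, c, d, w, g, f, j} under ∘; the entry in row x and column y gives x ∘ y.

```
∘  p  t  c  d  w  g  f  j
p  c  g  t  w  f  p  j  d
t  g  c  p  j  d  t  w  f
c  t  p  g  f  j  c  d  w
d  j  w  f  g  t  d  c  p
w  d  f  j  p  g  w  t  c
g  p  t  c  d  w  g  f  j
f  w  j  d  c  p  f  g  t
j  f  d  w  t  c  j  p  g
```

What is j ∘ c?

Read row j, column c: j ∘ c = w.

w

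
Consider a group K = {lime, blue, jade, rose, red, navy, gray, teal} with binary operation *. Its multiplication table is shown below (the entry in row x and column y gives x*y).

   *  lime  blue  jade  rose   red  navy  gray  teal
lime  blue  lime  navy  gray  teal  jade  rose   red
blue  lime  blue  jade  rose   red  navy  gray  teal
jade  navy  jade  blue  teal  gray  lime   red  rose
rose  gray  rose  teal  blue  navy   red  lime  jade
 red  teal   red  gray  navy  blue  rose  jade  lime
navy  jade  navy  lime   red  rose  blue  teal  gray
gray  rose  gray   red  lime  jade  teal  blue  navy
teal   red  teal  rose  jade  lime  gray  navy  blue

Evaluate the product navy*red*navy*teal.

navy*red = rose
rose*navy = red
red*teal = lime

lime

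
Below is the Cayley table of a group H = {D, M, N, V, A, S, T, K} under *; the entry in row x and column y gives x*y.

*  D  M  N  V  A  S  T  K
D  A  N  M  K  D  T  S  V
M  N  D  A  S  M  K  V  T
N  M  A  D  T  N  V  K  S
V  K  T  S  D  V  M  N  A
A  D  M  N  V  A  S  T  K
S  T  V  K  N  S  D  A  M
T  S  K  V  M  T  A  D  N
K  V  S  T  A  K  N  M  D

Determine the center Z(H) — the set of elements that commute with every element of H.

{A, D}

An element z is central iff its row equals its column in the table.
For S: S*V = N ≠ M = V*S, so S ∉ Z.
Checking each element this way leaves Z(H) = {A, D}.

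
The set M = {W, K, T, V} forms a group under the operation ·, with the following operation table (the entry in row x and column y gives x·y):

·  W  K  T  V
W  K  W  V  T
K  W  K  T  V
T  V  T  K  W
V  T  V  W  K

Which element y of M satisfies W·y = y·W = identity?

First locate the identity: row K matches the header, so K is the identity.
Scan row W for K: W·W = K. Hence W^(-1) = W.

W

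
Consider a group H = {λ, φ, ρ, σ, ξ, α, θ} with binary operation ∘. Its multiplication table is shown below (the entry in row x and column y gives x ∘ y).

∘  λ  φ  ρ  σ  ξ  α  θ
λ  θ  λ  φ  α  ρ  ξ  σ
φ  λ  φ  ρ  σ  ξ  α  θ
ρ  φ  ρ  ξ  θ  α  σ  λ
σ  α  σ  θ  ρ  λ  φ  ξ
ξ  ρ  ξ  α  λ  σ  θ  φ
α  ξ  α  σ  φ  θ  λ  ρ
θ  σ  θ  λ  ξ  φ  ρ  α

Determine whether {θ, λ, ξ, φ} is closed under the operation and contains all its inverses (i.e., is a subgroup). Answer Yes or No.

No

ξ ∘ ξ = σ, which is not in {θ, λ, ξ, φ}.
The subset is not closed under ∘, so it is not a subgroup.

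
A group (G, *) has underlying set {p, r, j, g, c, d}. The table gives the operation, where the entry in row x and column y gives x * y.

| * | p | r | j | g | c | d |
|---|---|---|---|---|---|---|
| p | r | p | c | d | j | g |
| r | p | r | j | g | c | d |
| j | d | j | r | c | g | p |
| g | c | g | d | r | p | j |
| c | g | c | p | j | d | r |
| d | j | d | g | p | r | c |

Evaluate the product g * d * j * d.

g * d = j
j * j = r
r * d = d

d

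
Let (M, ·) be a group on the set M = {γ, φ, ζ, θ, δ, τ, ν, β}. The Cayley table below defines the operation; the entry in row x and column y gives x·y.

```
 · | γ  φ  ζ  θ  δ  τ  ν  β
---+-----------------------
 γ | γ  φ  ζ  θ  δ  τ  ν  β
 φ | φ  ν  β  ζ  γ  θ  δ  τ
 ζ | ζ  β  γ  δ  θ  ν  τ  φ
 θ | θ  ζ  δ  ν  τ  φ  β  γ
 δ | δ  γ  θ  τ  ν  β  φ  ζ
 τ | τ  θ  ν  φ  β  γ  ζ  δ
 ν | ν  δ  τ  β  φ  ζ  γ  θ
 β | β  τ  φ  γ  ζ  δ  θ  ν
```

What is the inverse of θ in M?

β

First locate the identity: row γ matches the header, so γ is the identity.
Scan row θ for γ: θ·β = γ. Hence θ^(-1) = β.
(Structurally, M here is isomorphic to Z_2 x Z_4.)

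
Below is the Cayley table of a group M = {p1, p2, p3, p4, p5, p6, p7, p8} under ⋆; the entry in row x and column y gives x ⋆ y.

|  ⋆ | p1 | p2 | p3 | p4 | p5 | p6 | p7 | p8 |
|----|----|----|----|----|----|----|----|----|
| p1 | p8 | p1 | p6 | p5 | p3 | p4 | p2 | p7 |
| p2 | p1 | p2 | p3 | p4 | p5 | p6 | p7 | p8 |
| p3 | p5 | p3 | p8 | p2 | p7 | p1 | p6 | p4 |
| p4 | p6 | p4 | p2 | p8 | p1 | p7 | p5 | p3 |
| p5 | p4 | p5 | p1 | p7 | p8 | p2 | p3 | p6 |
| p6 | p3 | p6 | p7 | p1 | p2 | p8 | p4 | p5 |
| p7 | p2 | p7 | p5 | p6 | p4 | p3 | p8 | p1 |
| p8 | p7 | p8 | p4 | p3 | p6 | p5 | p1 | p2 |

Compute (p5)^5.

p5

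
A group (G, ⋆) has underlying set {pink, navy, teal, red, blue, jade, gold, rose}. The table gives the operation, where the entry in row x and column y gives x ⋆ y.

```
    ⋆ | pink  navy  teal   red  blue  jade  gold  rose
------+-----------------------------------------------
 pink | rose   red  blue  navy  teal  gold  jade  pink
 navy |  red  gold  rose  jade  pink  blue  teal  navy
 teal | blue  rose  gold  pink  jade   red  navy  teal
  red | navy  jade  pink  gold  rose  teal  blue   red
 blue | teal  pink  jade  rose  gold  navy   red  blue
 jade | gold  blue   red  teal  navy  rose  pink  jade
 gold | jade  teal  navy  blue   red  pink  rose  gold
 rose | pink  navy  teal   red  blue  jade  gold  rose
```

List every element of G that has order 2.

Identity is rose. Compute the order of each non-identity element by repeated multiplication:
  pink: pink → rose  (order 2)
  navy: navy → gold → teal → rose  (order 4)
  teal: teal → gold → navy → rose  (order 4)
  red: red → gold → blue → rose  (order 4)
  blue: blue → gold → red → rose  (order 4)
  jade: jade → rose  (order 2)
  gold: gold → rose  (order 2)
Elements of order 2: {gold, jade, pink}.
(Structurally, G here is isomorphic to Z_2 x Z_4.)

{gold, jade, pink}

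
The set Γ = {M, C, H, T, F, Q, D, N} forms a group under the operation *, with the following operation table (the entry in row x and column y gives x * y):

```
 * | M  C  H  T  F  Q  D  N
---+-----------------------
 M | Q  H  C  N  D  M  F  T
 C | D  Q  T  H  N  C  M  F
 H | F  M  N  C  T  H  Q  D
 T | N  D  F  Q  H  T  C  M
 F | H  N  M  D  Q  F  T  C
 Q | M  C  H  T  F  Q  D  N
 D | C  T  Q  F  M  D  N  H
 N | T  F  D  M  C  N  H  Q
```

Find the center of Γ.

An element z is central iff its row equals its column in the table.
For T: T * H = F ≠ C = H * T, so T ∉ Z.
Checking each element this way leaves Z(Γ) = {N, Q}.

{N, Q}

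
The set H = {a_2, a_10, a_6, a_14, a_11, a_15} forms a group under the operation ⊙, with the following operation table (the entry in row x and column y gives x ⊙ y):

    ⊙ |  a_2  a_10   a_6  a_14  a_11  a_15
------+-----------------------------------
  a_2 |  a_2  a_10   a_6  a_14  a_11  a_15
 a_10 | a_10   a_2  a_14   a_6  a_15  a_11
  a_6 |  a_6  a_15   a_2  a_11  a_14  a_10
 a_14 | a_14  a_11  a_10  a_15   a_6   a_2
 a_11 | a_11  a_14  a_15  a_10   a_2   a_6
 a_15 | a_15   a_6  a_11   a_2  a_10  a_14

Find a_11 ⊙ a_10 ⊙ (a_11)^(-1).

The identity is a_2. In row a_11, the entry a_2 sits in column a_11, so a_11^(-1) = a_11.
a_11 ⊙ a_10 = a_14
a_14 ⊙ a_11 = a_6
(Structurally, H here is isomorphic to the symmetric group S_3.)

a_6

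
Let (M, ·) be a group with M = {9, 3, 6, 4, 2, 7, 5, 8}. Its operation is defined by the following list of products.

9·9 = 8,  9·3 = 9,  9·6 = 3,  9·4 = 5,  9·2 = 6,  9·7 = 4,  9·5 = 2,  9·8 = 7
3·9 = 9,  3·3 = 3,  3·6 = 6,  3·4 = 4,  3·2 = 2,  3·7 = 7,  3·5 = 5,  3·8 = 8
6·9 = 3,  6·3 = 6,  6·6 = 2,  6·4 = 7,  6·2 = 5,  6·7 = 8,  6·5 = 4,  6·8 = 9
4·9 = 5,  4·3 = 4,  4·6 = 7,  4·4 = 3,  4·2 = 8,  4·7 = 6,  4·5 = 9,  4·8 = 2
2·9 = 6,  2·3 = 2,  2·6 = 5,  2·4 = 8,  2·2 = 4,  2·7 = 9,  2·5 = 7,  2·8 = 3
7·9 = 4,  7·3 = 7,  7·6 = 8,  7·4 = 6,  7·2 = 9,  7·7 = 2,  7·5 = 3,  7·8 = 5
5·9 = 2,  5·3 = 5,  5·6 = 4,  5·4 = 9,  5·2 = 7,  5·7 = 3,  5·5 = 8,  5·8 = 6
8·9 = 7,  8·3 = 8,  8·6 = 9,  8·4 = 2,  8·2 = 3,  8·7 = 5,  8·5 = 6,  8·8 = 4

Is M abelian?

Yes

Check whether the table is symmetric across its main diagonal.
Every entry (row x, col y) equals the entry (row y, col x), so M is abelian.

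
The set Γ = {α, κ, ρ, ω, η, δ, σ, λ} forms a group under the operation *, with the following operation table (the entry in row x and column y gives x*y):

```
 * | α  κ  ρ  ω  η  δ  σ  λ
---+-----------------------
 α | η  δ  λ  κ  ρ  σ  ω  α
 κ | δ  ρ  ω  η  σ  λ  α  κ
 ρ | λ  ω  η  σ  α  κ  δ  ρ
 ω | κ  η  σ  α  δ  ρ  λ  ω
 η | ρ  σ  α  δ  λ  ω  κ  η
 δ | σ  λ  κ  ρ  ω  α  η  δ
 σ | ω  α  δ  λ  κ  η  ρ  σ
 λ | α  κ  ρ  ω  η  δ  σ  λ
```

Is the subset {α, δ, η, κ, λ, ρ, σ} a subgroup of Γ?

δ*η = ω, which is not in {α, δ, η, κ, λ, ρ, σ}.
The subset is not closed under *, so it is not a subgroup.
(Structurally, Γ here is isomorphic to the cyclic group Z_8.)

No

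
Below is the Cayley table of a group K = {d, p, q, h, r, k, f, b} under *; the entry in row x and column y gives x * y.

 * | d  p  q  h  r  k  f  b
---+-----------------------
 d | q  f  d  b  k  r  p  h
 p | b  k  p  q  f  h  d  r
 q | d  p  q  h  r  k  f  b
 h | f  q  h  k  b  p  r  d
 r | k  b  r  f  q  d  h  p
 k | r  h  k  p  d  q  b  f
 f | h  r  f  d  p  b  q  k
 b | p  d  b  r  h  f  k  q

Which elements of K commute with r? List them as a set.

Compare row r with column r entry by entry.
d * r = k = r * d, so d commutes with r.
f * r = p but r * f = h, so f does not.
Collecting the elements that commute with r: C(r) = {d, k, q, r}.
(Structurally, K here is isomorphic to the dihedral group D_4.)

{d, k, q, r}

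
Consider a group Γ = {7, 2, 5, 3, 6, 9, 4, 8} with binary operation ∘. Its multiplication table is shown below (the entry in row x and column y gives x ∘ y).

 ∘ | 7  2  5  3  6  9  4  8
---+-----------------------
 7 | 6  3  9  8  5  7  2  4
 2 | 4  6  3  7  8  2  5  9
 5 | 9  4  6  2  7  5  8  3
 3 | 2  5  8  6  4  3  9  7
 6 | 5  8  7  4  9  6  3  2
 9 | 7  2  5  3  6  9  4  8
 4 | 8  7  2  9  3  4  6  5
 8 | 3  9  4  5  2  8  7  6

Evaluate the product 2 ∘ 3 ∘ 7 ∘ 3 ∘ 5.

2 ∘ 3 = 7
7 ∘ 7 = 6
6 ∘ 3 = 4
4 ∘ 5 = 2
(Structurally, Γ here is isomorphic to the quaternion group Q_8.)

2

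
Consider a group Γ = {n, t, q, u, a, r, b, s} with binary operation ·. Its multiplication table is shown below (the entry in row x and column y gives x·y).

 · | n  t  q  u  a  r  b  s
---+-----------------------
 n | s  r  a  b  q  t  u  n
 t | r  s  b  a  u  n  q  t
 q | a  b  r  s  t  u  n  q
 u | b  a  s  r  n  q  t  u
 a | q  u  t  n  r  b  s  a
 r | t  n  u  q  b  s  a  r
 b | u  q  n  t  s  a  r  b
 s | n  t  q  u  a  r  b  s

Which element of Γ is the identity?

s

The identity e satisfies e·x = x for all x, so its row in the table reproduces the column headers.
Row s reads: n, t, q, u, a, r, b, s — exactly the header order. So s is the identity.
(Structurally, Γ here is isomorphic to Z_2 x Z_4.)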